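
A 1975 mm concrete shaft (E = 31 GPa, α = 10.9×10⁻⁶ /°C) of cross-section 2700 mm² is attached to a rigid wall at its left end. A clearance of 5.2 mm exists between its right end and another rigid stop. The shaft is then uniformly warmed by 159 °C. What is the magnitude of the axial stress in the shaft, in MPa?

σ ≈ 0 MPa

Free thermal elongation = αΔT L = 10.9×10⁻⁶ × 159 × 1975 = 3.423 mm.
This is smaller than the 5.2 mm clearance, so the shaft expands freely without reaching the stop — the stress is zero.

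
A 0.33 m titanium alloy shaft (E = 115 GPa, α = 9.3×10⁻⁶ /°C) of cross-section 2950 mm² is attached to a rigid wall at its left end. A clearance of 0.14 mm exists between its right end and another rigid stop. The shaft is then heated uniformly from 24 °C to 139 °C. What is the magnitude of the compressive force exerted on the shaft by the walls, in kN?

Unrestrained expansion: δ_free = αΔT L = 9.3×10⁻⁶ × 115 × 330 = 0.3529 mm.
After closing the 0.14 mm clearance, 0.3529 − 0.14 = 0.2129 mm of expansion remains to be suppressed by the wall.
Compatibility: PL/(AE) = 0.2129 mm, so σ = P/A = E × (0.2129/330) = 74.2 MPa.
P = σA = 74.2 × 2950 = 218.9 kN.

P ≈ 219 kN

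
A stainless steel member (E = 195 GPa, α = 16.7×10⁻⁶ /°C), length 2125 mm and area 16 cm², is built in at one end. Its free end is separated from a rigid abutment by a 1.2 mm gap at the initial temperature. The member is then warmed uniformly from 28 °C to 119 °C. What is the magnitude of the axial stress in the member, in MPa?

σ ≈ 186 MPa (compressive)

If the wall were absent the member would grow by αΔT L = 16.7×10⁻⁶ × 91 × 2125 = 3.229 mm.
After closing the 1.2 mm clearance, 3.229 − 1.2 = 2.029 mm of expansion remains to be suppressed by the wall.
Compatibility: PL/(AE) = 2.029 mm, so σ = P/A = E × (2.029/2125) = 186.2 MPa.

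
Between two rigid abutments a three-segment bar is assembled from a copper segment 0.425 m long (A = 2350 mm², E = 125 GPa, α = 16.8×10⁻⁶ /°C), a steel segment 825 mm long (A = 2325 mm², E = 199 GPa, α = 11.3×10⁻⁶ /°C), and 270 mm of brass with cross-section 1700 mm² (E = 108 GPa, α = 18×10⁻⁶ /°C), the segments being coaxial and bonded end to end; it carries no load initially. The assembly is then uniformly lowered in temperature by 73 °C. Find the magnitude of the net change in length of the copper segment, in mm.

If the supports were absent, the total length change would be Σ αᵢΔT Lᵢ = 16.8×10⁻⁶×73×425 + 11.3×10⁻⁶×73×825 + 18×10⁻⁶×73×270 = 1.557 mm.
The rigid supports impose zero overall length change; the single axial force P common to all segments must satisfy P Σ Lᵢ/(AᵢEᵢ) = δ_free.
The series flexibility is Σ Lᵢ/(AᵢEᵢ) = 425/(2350×125×10³) + 825/(2325×199×10³) + 270/(1700×108×10³) = 4.701×10⁻⁶ mm/N.
P = 1.557 / 4.701×10⁻⁶ = 331100 N = 331.1 kN, tensile.
For the copper segment, free thermal change = 16.8×10⁻⁶×73×425 = 0.5212 mm and elastic change from P = 331100×425/(2350×125×10³) = 0.4791 mm; these oppose, so the net change is 0.0421 mm (segment shortens).

|ΔL| ≈ 0.0421 mm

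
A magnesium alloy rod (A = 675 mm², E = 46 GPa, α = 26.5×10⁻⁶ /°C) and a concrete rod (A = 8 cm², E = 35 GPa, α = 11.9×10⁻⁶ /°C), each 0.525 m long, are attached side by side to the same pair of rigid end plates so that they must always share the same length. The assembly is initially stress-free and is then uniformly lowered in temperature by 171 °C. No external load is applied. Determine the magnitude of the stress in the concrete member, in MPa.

σ ≈ 45.9 MPa (compressive)

The magnesium alloy has the larger α, so on cooling it would change length more than the concrete if both were free. The rigid plates force a common final length, so the magnesium alloy is put into tension and the concrete into compression, with equal and opposite forces P (no external load).
Equating the net (thermal + elastic) strains gives |α₁ − α₂|·ΔT = P·[1/(A₁E₁) + 1/(A₂E₂)].
|α₁ − α₂|·ΔT = 14.6×10⁻⁶ × 171 = 0.002497.
1/(A₁E₁) + 1/(A₂E₂) = 1/(675×46×10³) + 1/(800×35×10³) = 6.792×10⁻⁸ N⁻¹.
P = 0.002497 / 6.792×10⁻⁸ = 36760 N = 36.76 kN.
σ_{concrete} = P/A₂ = 36760/800 = 45.95 MPa, compressive.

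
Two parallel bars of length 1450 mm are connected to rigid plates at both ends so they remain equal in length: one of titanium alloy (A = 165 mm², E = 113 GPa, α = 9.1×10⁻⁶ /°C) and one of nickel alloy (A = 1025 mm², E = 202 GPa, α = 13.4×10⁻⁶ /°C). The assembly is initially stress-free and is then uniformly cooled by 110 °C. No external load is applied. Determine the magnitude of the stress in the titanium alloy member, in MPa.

Equilibrium of a rigid end plate with no external load gives equal and opposite internal forces ±P in the two members. Since α_{nickel alloy} > α_{titanium alloy}, cooling drives the nickel alloy into tension and the titanium alloy into compression.
Equating the net (thermal + elastic) strains gives |α₁ − α₂|·ΔT = P·[1/(A₁E₁) + 1/(A₂E₂)].
|α₁ − α₂|·ΔT = 4.3×10⁻⁶ × 110 = 0.000473.
1/(A₁E₁) + 1/(A₂E₂) = 1/(165×113×10³) + 1/(1025×202×10³) = 5.846×10⁻⁸ N⁻¹.
So P = 0.000473 / 5.846×10⁻⁸ = 8.091 kN.
σ_{titanium alloy} = P/A₁ = 8091/165 = 49.03 MPa, compressive.

σ ≈ 49 MPa (compressive)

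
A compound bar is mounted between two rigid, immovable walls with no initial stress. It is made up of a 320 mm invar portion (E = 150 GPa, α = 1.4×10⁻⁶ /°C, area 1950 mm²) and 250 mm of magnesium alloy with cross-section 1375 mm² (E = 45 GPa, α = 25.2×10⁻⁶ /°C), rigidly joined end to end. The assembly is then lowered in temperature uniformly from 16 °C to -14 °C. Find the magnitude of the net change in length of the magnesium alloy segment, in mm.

|ΔL| ≈ 0.0297 mm

With the walls removed the bar would change length by δ_free = Σ αᵢΔT Lᵢ = 1.4×10⁻⁶×30×320 + 25.2×10⁻⁶×30×250 = 0.2024 mm.
The walls prevent any net length change, so an axial force P (same in every segment) develops. Compatibility: P · Σ Lᵢ/(AᵢEᵢ) = δ_free.
The series flexibility is Σ Lᵢ/(AᵢEᵢ) = 320/(1950×150×10³) + 250/(1375×45×10³) = 5.134×10⁻⁶ mm/N.
Hence P = δ_free / Σ(L/AE) = 0.2024/5.134×10⁻⁶ = 39.43 kN (tensile).
For the magnesium alloy segment, free thermal change = 25.2×10⁻⁶×30×250 = 0.189 mm and elastic change from P = 39430×250/(1375×45×10³) = 0.1593 mm; these oppose, so the net change is 0.0297 mm (segment shortens).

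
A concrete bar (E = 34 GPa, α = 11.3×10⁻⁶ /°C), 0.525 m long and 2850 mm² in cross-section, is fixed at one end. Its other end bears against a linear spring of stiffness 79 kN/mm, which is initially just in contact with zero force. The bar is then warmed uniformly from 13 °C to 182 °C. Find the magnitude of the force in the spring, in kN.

Free thermal expansion: δ_free = αΔT L = 11.3×10⁻⁶ × 169 × 525 = 1.003 mm.
Let P be the compressive force at the spring. The bar shortens elastically by PL/(AE) and the spring compresses by P/k; together these equal δ_free.
So P = δ_free / [L/(AE) + 1/k] = 1.003 / [ 525/(2850×34×10³) + 1/(79×10³) ].
P = 1.003 / 1.808×10⁻⁵ = 55460 N.

P ≈ 55.5 kN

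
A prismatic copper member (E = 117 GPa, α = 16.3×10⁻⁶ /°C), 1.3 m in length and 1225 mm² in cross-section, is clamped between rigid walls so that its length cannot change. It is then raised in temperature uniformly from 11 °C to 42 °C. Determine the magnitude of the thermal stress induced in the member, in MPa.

σ ≈ 59.1 MPa (compressive)

The supports are rigid, so the total axial strain is zero. The restrained thermal strain is ε = αΔT = 16.3×10⁻⁶ × 31 = 505.3×10⁻⁶.
σ = EαΔT = 117×10³ × 16.3×10⁻⁶ × 31 = 59.12 MPa (compressive; the member is trying to expand).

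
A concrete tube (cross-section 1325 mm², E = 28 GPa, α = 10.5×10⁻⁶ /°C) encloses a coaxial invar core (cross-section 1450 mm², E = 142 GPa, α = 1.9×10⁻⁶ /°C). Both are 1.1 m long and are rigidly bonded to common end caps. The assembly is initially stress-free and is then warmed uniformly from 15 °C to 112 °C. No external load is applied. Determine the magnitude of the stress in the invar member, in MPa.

Equilibrium of a rigid end plate with no external load gives equal and opposite internal forces ±P in the two members. Since α_{concrete} > α_{invar}, heating drives the concrete into compression and the invar into tension.
Compatibility of the two members (thermal + elastic change equal): (α₁ − α₂)ΔT = P·[1/(A₁E₁) + 1/(A₂E₂)].
|α₁ − α₂|·ΔT = 8.6×10⁻⁶ × 97 = 0.0008342.
1/(A₁E₁) + 1/(A₂E₂) = 1/(1325×28×10³) + 1/(1450×142×10³) = 3.181×10⁻⁸ N⁻¹.
P = 0.0008342 / 3.181×10⁻⁸ = 26220 N = 26.22 kN.
σ_{invar} = P/A₂ = 26220/1450 = 18.09 MPa, tensile.

σ ≈ 18.1 MPa (tensile)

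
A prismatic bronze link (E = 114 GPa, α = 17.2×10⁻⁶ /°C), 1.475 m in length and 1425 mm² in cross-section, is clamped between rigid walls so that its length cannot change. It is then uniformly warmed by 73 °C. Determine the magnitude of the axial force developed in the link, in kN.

Full restraint means ε = 0, so the stress is σ = EαΔT = 114×10³ × 17.2×10⁻⁶ × 73 = 143.1 MPa.
Axial force P = σA = 143.1 × 1425 = 204000 N = 204 kN, compressive.

P ≈ 204 kN (compressive)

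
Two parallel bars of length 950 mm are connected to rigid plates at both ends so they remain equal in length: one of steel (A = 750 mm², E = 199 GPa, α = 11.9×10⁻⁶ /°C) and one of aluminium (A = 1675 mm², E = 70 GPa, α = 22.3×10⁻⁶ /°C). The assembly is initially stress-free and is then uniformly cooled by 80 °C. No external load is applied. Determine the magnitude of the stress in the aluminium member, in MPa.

σ ≈ 32.6 MPa (tensile)

Both members must finish at the same length. With the larger α, the aluminium tends to over-contract; the plates restrain it, putting the aluminium in tension and the steel in compression. With no external load the two internal forces are equal and opposite, magnitude P.
Setting the final lengths equal and cancelling L: (α₁ − α₂)ΔT = P/(A₁E₁) + P/(A₂E₂).
|α₁ − α₂|·ΔT = 10.4×10⁻⁶ × 80 = 0.000832.
1/(A₁E₁) + 1/(A₂E₂) = 1/(750×199×10³) + 1/(1675×70×10³) = 1.523×10⁻⁸ N⁻¹.
So P = 0.000832 / 1.523×10⁻⁸ = 54.63 kN.
σ_{aluminium} = P/A₂ = 54630/1675 = 32.62 MPa, tensile.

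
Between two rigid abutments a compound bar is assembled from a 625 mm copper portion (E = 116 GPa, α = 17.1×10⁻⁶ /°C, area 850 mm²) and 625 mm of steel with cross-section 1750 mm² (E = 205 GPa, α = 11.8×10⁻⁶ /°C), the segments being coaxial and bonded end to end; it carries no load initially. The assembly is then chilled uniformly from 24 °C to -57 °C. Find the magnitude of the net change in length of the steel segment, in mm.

|ΔL| ≈ 0.282 mm

Free thermal contraction of the whole bar: Σ αᵢΔT Lᵢ = 17.1×10⁻⁶×81×625 + 11.8×10⁻⁶×81×625 = 1.463 mm.
The rigid supports impose zero overall length change; the single axial force P common to all segments must satisfy P Σ Lᵢ/(AᵢEᵢ) = δ_free.
Σ Lᵢ/(AᵢEᵢ) = 625/(850×116×10³) + 625/(1750×205×10³) = 8.081×10⁻⁶ mm/N.
Hence P = δ_free / Σ(L/AE) = 1.463/8.081×10⁻⁶ = 181.1 kN (tensile).
For the steel segment, free thermal change = 11.8×10⁻⁶×81×625 = 0.5974 mm and elastic change from P = 181100×625/(1750×205×10³) = 0.3154 mm; these oppose, so the net change is 0.282 mm (segment shortens).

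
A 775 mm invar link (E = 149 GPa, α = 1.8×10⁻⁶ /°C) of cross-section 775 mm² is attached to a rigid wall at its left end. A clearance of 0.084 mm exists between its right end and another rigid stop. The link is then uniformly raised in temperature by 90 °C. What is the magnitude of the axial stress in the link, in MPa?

Unrestrained expansion: δ_free = αΔT L = 1.8×10⁻⁶ × 90 × 775 = 0.1255 mm.
The gap closes (δ_free > 0.084 mm) and the wall then resists a further 0.1255 − 0.084 = 0.04155 mm of expansion.
So σ = E(δ_free − g)/L = 149×10³ × 0.04155/775 = 7.988 MPa.

σ ≈ 7.99 MPa (compressive)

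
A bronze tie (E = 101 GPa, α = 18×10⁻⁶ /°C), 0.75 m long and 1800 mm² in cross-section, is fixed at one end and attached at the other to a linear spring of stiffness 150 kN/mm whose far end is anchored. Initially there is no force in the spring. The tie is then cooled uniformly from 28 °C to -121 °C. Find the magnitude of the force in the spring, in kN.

P ≈ 186 kN

Free thermal contraction: δ_free = αΔT L = 18×10⁻⁶ × 149 × 750 = 2.011 mm.
With a force P in the spring, the elastic change of the tie is PL/(AE) and that of the spring is P/k; compatibility requires their sum to equal δ_free.
P [ L/(AE) + 1/k ] = δ_free → P [ 750/(1800×101×10³) + 1/(150×10³) ] = 2.011.
P = 2.011 / 1.079×10⁻⁵ = 186400 N.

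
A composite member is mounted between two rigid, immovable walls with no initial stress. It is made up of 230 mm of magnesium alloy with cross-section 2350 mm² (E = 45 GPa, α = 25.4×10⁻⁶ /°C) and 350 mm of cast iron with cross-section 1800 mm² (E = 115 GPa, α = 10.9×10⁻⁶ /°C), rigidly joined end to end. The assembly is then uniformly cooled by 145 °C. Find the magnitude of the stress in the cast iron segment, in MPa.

With the walls removed the bar would change length by δ_free = Σ αᵢΔT Lᵢ = 25.4×10⁻⁶×145×230 + 10.9×10⁻⁶×145×350 = 1.4 mm.
The rigid supports impose zero overall length change; the single axial force P common to all segments must satisfy P Σ Lᵢ/(AᵢEᵢ) = δ_free.
The series flexibility is Σ Lᵢ/(AᵢEᵢ) = 230/(2350×45×10³) + 350/(1800×115×10³) = 3.866×10⁻⁶ mm/N.
So P = 1.4 / 3.866×10⁻⁶ = 362.2 kN, tensile.
σ_{cast iron} = P / A = 362200 / 1800 = 201.2 MPa.

σ ≈ 201 MPa (tensile)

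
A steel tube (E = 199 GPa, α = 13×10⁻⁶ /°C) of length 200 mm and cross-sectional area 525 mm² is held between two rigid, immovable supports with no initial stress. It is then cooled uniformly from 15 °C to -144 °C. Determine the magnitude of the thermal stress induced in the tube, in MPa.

σ ≈ 411 MPa (tensile)

Because both ends are immovable the net strain is zero, and the suppressed thermal strain is αΔT = 13×10⁻⁶ × 159 = 2067×10⁻⁶.
Hence σ = E·αΔT = 199×10³ × 2067×10⁻⁶ = 411.3 MPa, tensile.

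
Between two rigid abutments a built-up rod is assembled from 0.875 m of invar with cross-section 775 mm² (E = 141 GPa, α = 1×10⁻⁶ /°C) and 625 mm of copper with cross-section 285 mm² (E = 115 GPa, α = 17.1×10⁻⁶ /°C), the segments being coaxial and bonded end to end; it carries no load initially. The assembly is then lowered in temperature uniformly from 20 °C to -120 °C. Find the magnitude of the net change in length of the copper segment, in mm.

If the supports were absent, the total length change would be Σ αᵢΔT Lᵢ = 1×10⁻⁶×140×875 + 17.1×10⁻⁶×140×625 = 1.619 mm.
Since the ends are fixed, an axial force P builds up, equal in every segment, with P · Σ Lᵢ/(AᵢEᵢ) = δ_free.
The series flexibility is Σ Lᵢ/(AᵢEᵢ) = 875/(775×141×10³) + 625/(285×115×10³) = 2.708×10⁻⁵ mm/N.
So P = 1.619 / 2.708×10⁻⁵ = 59.78 kN, tensile.
For the copper segment, free thermal change = 17.1×10⁻⁶×140×625 = 1.496 mm and elastic change from P = 59780×625/(285×115×10³) = 1.14 mm; these oppose, so the net change is 0.356 mm (segment shortens).

|ΔL| ≈ 0.356 mm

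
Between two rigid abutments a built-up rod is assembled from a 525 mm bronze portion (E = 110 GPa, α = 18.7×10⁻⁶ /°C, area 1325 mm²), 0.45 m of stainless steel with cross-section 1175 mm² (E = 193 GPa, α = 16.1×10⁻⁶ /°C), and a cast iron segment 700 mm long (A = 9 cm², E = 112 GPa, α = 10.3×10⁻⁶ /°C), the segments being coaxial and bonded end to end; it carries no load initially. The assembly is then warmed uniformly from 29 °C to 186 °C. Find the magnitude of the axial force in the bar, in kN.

P ≈ 304 kN (compressive)

With the walls removed the bar would change length by δ_free = Σ αᵢΔT Lᵢ = 18.7×10⁻⁶×157×525 + 16.1×10⁻⁶×157×450 + 10.3×10⁻⁶×157×700 = 3.811 mm.
The walls prevent any net length change, so an axial force P (same in every segment) develops. Compatibility: P · Σ Lᵢ/(AᵢEᵢ) = δ_free.
Σ Lᵢ/(AᵢEᵢ) = 525/(1325×110×10³) + 450/(1175×193×10³) + 700/(900×112×10³) = 1.253×10⁻⁵ mm/N.
P = 3.811 / 1.253×10⁻⁵ = 304100 N = 304.1 kN, compressive.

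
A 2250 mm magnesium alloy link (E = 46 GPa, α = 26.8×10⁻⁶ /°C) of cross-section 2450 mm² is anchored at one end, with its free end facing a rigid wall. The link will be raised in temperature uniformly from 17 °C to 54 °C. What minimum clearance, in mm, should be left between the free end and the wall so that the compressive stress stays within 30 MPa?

g ≈ 0.764 mm

Free expansion if unrestrained: δ_free = αΔT L = 26.8×10⁻⁶ × 37 × 2250 = 2.231 mm.
A stress of 30 MPa corresponds to the wall pushing the link back by σL/E = 30×2250/(46×10³) = 1.467 mm.
So the gap has to take up the difference, g_min = δ_free − σL/E = 2.231 − 1.467 = 0.7637 mm.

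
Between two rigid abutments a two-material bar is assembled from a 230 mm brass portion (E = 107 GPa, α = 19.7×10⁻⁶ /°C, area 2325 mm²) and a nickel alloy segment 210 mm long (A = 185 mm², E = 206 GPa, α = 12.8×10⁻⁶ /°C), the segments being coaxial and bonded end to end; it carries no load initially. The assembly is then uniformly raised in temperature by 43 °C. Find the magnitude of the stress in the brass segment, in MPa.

If the supports were absent, the total length change would be Σ αᵢΔT Lᵢ = 19.7×10⁻⁶×43×230 + 12.8×10⁻⁶×43×210 = 0.3104 mm.
The walls prevent any net length change, so an axial force P (same in every segment) develops. Compatibility: P · Σ Lᵢ/(AᵢEᵢ) = δ_free.
Σ Lᵢ/(AᵢEᵢ) = 230/(2325×107×10³) + 210/(185×206×10³) = 6.435×10⁻⁶ mm/N.
So P = 0.3104 / 6.435×10⁻⁶ = 48.24 kN, compressive.
σ_{brass} = P / A = 48240 / 2325 = 20.75 MPa.

σ ≈ 20.7 MPa (compressive)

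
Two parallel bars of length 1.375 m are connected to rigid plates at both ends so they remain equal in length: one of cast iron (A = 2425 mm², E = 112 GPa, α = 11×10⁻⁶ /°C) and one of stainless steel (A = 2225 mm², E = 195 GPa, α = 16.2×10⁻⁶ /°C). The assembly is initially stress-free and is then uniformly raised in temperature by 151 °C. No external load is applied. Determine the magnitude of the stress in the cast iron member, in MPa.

σ ≈ 54.1 MPa (tensile)

Both members must finish at the same length. With the larger α, the stainless steel tends to over-expand; the plates restrain it, putting the stainless steel in compression and the cast iron in tension. With no external load the two internal forces are equal and opposite, magnitude P.
Setting the final lengths equal and cancelling L: (α₁ − α₂)ΔT = P/(A₁E₁) + P/(A₂E₂).
|α₁ − α₂|·ΔT = 5.2×10⁻⁶ × 151 = 0.0007852.
1/(A₁E₁) + 1/(A₂E₂) = 1/(2425×112×10³) + 1/(2225×195×10³) = 5.987×10⁻⁹ N⁻¹.
So P = 0.0007852 / 5.987×10⁻⁹ = 131.2 kN.
σ_{cast iron} = P/A₁ = 131200/2425 = 54.09 MPa, tensile.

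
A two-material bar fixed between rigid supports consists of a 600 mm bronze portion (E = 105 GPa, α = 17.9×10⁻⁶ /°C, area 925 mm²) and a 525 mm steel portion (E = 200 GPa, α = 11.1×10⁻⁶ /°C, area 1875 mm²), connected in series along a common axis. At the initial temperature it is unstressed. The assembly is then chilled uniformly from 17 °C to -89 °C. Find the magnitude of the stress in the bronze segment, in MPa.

σ ≈ 251 MPa (tensile)

With the walls removed the bar would change length by δ_free = Σ αᵢΔT Lᵢ = 17.9×10⁻⁶×106×600 + 11.1×10⁻⁶×106×525 = 1.756 mm.
The walls prevent any net length change, so an axial force P (same in every segment) develops. Compatibility: P · Σ Lᵢ/(AᵢEᵢ) = δ_free.
Σ Lᵢ/(AᵢEᵢ) = 600/(925×105×10³) + 525/(1875×200×10³) = 7.578×10⁻⁶ mm/N.
Hence P = δ_free / Σ(L/AE) = 1.756/7.578×10⁻⁶ = 231.8 kN (tensile).
σ_{bronze} = P / A = 231800 / 925 = 250.5 MPa.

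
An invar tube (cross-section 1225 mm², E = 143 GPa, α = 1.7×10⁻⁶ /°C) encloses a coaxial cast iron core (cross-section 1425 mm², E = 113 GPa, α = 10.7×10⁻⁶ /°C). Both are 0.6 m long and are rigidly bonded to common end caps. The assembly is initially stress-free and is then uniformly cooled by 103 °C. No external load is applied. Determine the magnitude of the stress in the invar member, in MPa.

σ ≈ 63.5 MPa (compressive)

Equilibrium of a rigid end plate with no external load gives equal and opposite internal forces ±P in the two members. Since α_{cast iron} > α_{invar}, cooling drives the cast iron into tension and the invar into compression.
Compatibility of the two members (thermal + elastic change equal): (α₁ − α₂)ΔT = P·[1/(A₁E₁) + 1/(A₂E₂)].
|α₁ − α₂|·ΔT = 9×10⁻⁶ × 103 = 0.000927.
1/(A₁E₁) + 1/(A₂E₂) = 1/(1225×143×10³) + 1/(1425×113×10³) = 1.192×10⁻⁸ N⁻¹.
P = 0.000927 / 1.192×10⁻⁸ = 77780 N = 77.78 kN.
σ_{invar} = P/A₁ = 77780/1225 = 63.49 MPa, compressive.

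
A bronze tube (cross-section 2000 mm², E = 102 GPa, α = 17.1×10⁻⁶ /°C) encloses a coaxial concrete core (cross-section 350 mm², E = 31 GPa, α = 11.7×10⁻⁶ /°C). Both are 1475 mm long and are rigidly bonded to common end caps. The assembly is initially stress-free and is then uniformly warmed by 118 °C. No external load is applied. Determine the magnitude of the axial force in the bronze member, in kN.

P ≈ 6.56 kN (compressive in the bronze)

The bronze has the larger α, so on heating it would change length more than the concrete if both were free. The rigid plates force a common final length, so the bronze is put into compression and the concrete into tension, with equal and opposite forces P (no external load).
Equating the net (thermal + elastic) strains gives |α₁ − α₂|·ΔT = P·[1/(A₁E₁) + 1/(A₂E₂)].
|α₁ − α₂|·ΔT = 5.4×10⁻⁶ × 118 = 0.0006372.
1/(A₁E₁) + 1/(A₂E₂) = 1/(2000×102×10³) + 1/(350×31×10³) = 9.707×10⁻⁸ N⁻¹.
So P = 0.0006372 / 9.707×10⁻⁸ = 6.564 kN.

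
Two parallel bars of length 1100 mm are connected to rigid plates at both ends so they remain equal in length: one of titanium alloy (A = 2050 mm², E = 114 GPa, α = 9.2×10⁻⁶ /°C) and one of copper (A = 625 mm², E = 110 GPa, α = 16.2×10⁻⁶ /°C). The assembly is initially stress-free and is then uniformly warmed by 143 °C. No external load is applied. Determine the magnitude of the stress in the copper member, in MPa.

σ ≈ 85.1 MPa (compressive)

The copper has the larger α, so on heating it would change length more than the titanium alloy if both were free. The rigid plates force a common final length, so the copper is put into compression and the titanium alloy into tension, with equal and opposite forces P (no external load).
Compatibility of the two members (thermal + elastic change equal): (α₁ − α₂)ΔT = P·[1/(A₁E₁) + 1/(A₂E₂)].
|α₁ − α₂|·ΔT = 7×10⁻⁶ × 143 = 0.001001.
1/(A₁E₁) + 1/(A₂E₂) = 1/(2050×114×10³) + 1/(625×110×10³) = 1.882×10⁻⁸ N⁻¹.
So P = 0.001001 / 1.882×10⁻⁸ = 53.18 kN.
σ_{copper} = P/A₂ = 53180/625 = 85.08 MPa, compressive.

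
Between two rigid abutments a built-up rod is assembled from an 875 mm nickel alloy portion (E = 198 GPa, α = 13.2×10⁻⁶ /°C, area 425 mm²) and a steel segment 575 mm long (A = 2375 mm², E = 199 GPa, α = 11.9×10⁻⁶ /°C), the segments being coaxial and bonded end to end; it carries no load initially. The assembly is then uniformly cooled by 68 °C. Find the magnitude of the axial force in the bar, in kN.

Free thermal contraction of the whole bar: Σ αᵢΔT Lᵢ = 13.2×10⁻⁶×68×875 + 11.9×10⁻⁶×68×575 = 1.251 mm.
The rigid supports impose zero overall length change; the single axial force P common to all segments must satisfy P Σ Lᵢ/(AᵢEᵢ) = δ_free.
Σ Lᵢ/(AᵢEᵢ) = 875/(425×198×10³) + 575/(2375×199×10³) = 1.161×10⁻⁵ mm/N.
P = 1.251 / 1.161×10⁻⁵ = 107700 N = 107.7 kN, tensile.

P ≈ 108 kN (tensile)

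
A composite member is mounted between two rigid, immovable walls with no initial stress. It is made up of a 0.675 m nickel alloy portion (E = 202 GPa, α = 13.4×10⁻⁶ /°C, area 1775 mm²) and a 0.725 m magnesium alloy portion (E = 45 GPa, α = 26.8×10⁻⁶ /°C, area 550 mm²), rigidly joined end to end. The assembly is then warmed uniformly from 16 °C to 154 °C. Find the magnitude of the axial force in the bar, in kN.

P ≈ 126 kN (compressive)

With the walls removed the bar would change length by δ_free = Σ αᵢΔT Lᵢ = 13.4×10⁻⁶×138×675 + 26.8×10⁻⁶×138×725 = 3.93 mm.
The walls prevent any net length change, so an axial force P (same in every segment) develops. Compatibility: P · Σ Lᵢ/(AᵢEᵢ) = δ_free.
Σ Lᵢ/(AᵢEᵢ) = 675/(1775×202×10³) + 725/(550×45×10³) = 3.118×10⁻⁵ mm/N.
Hence P = δ_free / Σ(L/AE) = 3.93/3.118×10⁻⁵ = 126 kN (compressive).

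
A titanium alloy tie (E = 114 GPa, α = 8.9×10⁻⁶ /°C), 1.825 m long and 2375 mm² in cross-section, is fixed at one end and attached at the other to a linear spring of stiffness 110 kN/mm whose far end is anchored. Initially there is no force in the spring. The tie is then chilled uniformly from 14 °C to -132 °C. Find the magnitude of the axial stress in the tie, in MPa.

Free thermal contraction: δ_free = αΔT L = 8.9×10⁻⁶ × 146 × 1825 = 2.371 mm.
Let P be the tensile force in the spring. The tie extends elastically by PL/(AE) and the spring stretches by P/k; together these equal δ_free.
P [ L/(AE) + 1/k ] = δ_free → P [ 1825/(2375×114×10³) + 1/(110×10³) ] = 2.371.
P = 2.371 / 1.583×10⁻⁵ = 149800 N.
σ = P/A = 149800/2375 = 63.07 MPa.

σ ≈ 63.1 MPa (tensile)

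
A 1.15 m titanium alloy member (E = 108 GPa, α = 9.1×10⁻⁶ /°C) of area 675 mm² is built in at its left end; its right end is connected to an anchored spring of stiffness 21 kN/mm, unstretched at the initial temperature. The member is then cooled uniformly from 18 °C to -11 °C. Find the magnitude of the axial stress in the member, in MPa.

If the spring were absent the member would shorten by αΔT L = 9.1×10⁻⁶ × 29 × 1150 = 0.3035 mm.
Let P be the tensile force in the spring. The member extends elastically by PL/(AE) and the spring stretches by P/k; together these equal δ_free.
So P = δ_free / [L/(AE) + 1/k] = 0.3035 / [ 1150/(675×108×10³) + 1/(21×10³) ].
P = 0.3035 / 6.339×10⁻⁵ = 4787 N.
σ = P/A = 4787/675 = 7.092 MPa.

σ ≈ 7.09 MPa (tensile)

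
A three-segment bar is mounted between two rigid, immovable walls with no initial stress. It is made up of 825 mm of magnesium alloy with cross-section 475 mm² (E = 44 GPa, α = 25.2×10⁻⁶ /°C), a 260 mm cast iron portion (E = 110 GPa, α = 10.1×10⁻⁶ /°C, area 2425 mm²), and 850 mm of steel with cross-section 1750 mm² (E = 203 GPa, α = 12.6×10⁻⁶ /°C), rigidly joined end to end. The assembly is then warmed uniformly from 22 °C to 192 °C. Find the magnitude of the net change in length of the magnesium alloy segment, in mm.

If the supports were absent, the total length change would be Σ αᵢΔT Lᵢ = 25.2×10⁻⁶×170×825 + 10.1×10⁻⁶×170×260 + 12.6×10⁻⁶×170×850 = 5.801 mm.
The walls prevent any net length change, so an axial force P (same in every segment) develops. Compatibility: P · Σ Lᵢ/(AᵢEᵢ) = δ_free.
Σ Lᵢ/(AᵢEᵢ) = 825/(475×44×10³) + 260/(2425×110×10³) + 850/(1750×203×10³) = 4.284×10⁻⁵ mm/N.
Hence P = δ_free / Σ(L/AE) = 5.801/4.284×10⁻⁵ = 135.4 kN (compressive).
For the magnesium alloy segment, free thermal change = 25.2×10⁻⁶×170×825 = 3.534 mm and elastic change from P = 135400×825/(475×44×10³) = 5.345 mm; these oppose, so the net change is 1.81 mm (segment shortens).

|ΔL| ≈ 1.81 mm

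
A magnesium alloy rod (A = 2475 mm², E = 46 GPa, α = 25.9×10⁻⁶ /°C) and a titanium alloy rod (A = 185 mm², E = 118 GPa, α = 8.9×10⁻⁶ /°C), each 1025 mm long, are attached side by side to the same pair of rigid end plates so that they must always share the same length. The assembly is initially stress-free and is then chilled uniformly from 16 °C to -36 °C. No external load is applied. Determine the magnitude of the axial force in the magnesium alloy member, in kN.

The magnesium alloy has the larger α, so on cooling it would change length more than the titanium alloy if both were free. The rigid plates force a common final length, so the magnesium alloy is put into tension and the titanium alloy into compression, with equal and opposite forces P (no external load).
Compatibility of the two members (thermal + elastic change equal): (α₁ − α₂)ΔT = P·[1/(A₁E₁) + 1/(A₂E₂)].
|α₁ − α₂|·ΔT = 17×10⁻⁶ × 52 = 0.000884.
1/(A₁E₁) + 1/(A₂E₂) = 1/(2475×46×10³) + 1/(185×118×10³) = 5.459×10⁻⁸ N⁻¹.
So P = 0.000884 / 5.459×10⁻⁸ = 16.19 kN.

P ≈ 16.2 kN (tensile in the magnesium alloy)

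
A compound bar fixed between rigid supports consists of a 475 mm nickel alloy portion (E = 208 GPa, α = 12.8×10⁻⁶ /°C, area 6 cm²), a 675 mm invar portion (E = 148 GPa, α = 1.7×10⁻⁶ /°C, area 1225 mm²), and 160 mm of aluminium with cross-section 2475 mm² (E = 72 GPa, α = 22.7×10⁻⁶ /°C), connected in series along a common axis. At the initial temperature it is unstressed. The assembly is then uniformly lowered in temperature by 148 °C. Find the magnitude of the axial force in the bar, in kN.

With the walls removed the bar would change length by δ_free = Σ αᵢΔT Lᵢ = 12.8×10⁻⁶×148×475 + 1.7×10⁻⁶×148×675 + 22.7×10⁻⁶×148×160 = 1.607 mm.
The rigid supports impose zero overall length change; the single axial force P common to all segments must satisfy P Σ Lᵢ/(AᵢEᵢ) = δ_free.
The series flexibility is Σ Lᵢ/(AᵢEᵢ) = 475/(600×208×10³) + 675/(1225×148×10³) + 160/(2475×72×10³) = 8.427×10⁻⁶ mm/N.
So P = 1.607 / 8.427×10⁻⁶ = 190.7 kN, tensile.

P ≈ 191 kN (tensile)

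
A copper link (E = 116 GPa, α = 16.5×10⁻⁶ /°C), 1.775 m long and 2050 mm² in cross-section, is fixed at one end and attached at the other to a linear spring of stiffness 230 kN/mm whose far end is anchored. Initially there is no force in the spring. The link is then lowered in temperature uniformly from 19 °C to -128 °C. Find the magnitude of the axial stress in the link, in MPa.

The unrestrained thermal change is αΔT L = 16.5×10⁻⁶ × 147 × 1775 = 4.305 mm.
Let P be the tensile force in the spring. The link extends elastically by PL/(AE) and the spring stretches by P/k; together these equal δ_free.
P [ L/(AE) + 1/k ] = δ_free → P [ 1775/(2050×116×10³) + 1/(230×10³) ] = 4.305.
P = 4.305 / 1.181×10⁻⁵ = 364500 N.
σ = P/A = 364500/2050 = 177.8 MPa.

σ ≈ 178 MPa (tensile)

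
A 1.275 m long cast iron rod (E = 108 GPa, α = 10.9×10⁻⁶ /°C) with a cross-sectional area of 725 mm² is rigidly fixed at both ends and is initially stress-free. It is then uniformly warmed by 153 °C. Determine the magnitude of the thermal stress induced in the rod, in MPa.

With length fixed, the mechanical strain must cancel the thermal strain αΔT = 10.9×10⁻⁶ × 153 = 1667.7×10⁻⁶.
σ = EαΔT = 108×10³ × 10.9×10⁻⁶ × 153 = 180.1 MPa (compressive; the rod is trying to expand).

σ ≈ 180 MPa (compressive)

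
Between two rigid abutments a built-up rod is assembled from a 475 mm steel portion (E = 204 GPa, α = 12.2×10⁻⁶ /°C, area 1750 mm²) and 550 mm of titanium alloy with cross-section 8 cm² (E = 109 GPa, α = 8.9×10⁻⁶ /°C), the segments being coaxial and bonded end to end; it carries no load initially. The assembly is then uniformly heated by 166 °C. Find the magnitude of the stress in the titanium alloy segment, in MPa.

If the supports were absent, the total length change would be Σ αᵢΔT Lᵢ = 12.2×10⁻⁶×166×475 + 8.9×10⁻⁶×166×550 = 1.775 mm.
Since the ends are fixed, an axial force P builds up, equal in every segment, with P · Σ Lᵢ/(AᵢEᵢ) = δ_free.
The series flexibility is Σ Lᵢ/(AᵢEᵢ) = 475/(1750×204×10³) + 550/(800×109×10³) = 7.638×10⁻⁶ mm/N.
P = 1.775 / 7.638×10⁻⁶ = 232300 N = 232.3 kN, compressive.
σ_{titanium alloy} = P / A = 232300 / 800 = 290.4 MPa.

σ ≈ 290 MPa (compressive)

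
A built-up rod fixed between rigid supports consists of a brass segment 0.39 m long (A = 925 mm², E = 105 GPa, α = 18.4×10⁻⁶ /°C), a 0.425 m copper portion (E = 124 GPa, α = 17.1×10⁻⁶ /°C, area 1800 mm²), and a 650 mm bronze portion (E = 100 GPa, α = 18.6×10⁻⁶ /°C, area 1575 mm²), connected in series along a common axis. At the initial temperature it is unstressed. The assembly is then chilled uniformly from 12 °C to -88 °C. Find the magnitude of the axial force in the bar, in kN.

P ≈ 264 kN (tensile)

With the walls removed the bar would change length by δ_free = Σ αᵢΔT Lᵢ = 18.4×10⁻⁶×100×390 + 17.1×10⁻⁶×100×425 + 18.6×10⁻⁶×100×650 = 2.653 mm.
The rigid supports impose zero overall length change; the single axial force P common to all segments must satisfy P Σ Lᵢ/(AᵢEᵢ) = δ_free.
The series flexibility is Σ Lᵢ/(AᵢEᵢ) = 390/(925×105×10³) + 425/(1800×124×10³) + 650/(1575×100×10³) = 1.005×10⁻⁵ mm/N.
So P = 2.653 / 1.005×10⁻⁵ = 264.1 kN, tensile.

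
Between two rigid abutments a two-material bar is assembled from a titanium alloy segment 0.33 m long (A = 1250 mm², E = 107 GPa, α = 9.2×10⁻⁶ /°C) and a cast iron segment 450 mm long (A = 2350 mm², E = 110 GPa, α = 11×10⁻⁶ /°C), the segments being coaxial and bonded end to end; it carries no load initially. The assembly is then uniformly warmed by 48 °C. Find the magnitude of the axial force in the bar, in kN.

P ≈ 91.1 kN (compressive)

If the supports were absent, the total length change would be Σ αᵢΔT Lᵢ = 9.2×10⁻⁶×48×330 + 11×10⁻⁶×48×450 = 0.3833 mm.
The walls prevent any net length change, so an axial force P (same in every segment) develops. Compatibility: P · Σ Lᵢ/(AᵢEᵢ) = δ_free.
The series flexibility is Σ Lᵢ/(AᵢEᵢ) = 330/(1250×107×10³) + 450/(2350×110×10³) = 4.208×10⁻⁶ mm/N.
P = 0.3833 / 4.208×10⁻⁶ = 91090 N = 91.09 kN, compressive.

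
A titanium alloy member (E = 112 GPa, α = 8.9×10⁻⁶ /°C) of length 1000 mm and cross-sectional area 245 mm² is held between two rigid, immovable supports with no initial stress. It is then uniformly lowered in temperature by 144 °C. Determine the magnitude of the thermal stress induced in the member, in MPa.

The supports are rigid, so the total axial strain is zero. The restrained thermal strain is ε = αΔT = 8.9×10⁻⁶ × 144 = 1281.6×10⁻⁶.
The stress required to suppress this strain is σ = Eε = 112×10³ × 1281.6×10⁻⁶ = 143.5 MPa, tensile since the member is trying to contract.

σ ≈ 144 MPa (tensile)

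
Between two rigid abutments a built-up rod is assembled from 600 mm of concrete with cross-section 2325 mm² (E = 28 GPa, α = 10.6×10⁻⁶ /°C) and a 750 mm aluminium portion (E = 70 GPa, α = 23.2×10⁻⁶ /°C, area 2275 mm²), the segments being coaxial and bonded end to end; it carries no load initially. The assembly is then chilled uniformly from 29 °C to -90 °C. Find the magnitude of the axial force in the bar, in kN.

Free thermal contraction of the whole bar: Σ αᵢΔT Lᵢ = 10.6×10⁻⁶×119×600 + 23.2×10⁻⁶×119×750 = 2.827 mm.
The walls prevent any net length change, so an axial force P (same in every segment) develops. Compatibility: P · Σ Lᵢ/(AᵢEᵢ) = δ_free.
Σ Lᵢ/(AᵢEᵢ) = 600/(2325×28×10³) + 750/(2275×70×10³) = 1.393×10⁻⁵ mm/N.
P = 2.827 / 1.393×10⁻⁵ = 203000 N = 203 kN, tensile.

P ≈ 203 kN (tensile)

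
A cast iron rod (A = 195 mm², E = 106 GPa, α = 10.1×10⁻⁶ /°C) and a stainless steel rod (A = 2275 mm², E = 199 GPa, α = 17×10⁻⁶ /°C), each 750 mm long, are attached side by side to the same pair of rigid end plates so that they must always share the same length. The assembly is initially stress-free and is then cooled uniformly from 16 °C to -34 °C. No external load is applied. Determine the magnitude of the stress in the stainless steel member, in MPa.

σ ≈ 3 MPa (tensile)

Equilibrium of a rigid end plate with no external load gives equal and opposite internal forces ±P in the two members. Since α_{stainless steel} > α_{cast iron}, cooling drives the stainless steel into tension and the cast iron into compression.
Setting the final lengths equal and cancelling L: (α₁ − α₂)ΔT = P/(A₁E₁) + P/(A₂E₂).
|α₁ − α₂|·ΔT = 6.9×10⁻⁶ × 50 = 0.000345.
1/(A₁E₁) + 1/(A₂E₂) = 1/(195×106×10³) + 1/(2275×199×10³) = 5.059×10⁻⁸ N⁻¹.
So P = 0.000345 / 5.059×10⁻⁸ = 6.82 kN.
σ_{stainless steel} = P/A₂ = 6820/2275 = 2.998 MPa, tensile.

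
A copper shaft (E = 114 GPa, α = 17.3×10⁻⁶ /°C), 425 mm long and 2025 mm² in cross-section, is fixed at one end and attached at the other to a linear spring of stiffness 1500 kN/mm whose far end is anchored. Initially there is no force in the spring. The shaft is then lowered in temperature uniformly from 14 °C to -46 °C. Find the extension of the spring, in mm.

δ ≈ 0.117 mm

If the spring were absent the shaft would shorten by αΔT L = 17.3×10⁻⁶ × 60 × 425 = 0.4412 mm.
Let P be the tensile force in the spring. The shaft extends elastically by PL/(AE) and the spring stretches by P/k; together these equal δ_free.
P [ L/(AE) + 1/k ] = δ_free → P [ 425/(2025×114×10³) + 1/(1500×10³) ] = 0.4412.
P = 0.4412 / 2.508×10⁻⁶ = 175900 N.
Spring extension = P/k = 175900/(1500×10³) = 0.1173 mm.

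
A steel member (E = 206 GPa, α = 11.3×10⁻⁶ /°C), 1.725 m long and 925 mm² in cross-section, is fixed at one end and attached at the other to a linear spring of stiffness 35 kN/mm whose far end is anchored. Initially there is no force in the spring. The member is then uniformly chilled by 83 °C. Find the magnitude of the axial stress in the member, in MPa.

σ ≈ 46.5 MPa (tensile)

The unrestrained thermal change is αΔT L = 11.3×10⁻⁶ × 83 × 1725 = 1.618 mm.
With a force P in the spring, the elastic change of the member is PL/(AE) and that of the spring is P/k; compatibility requires their sum to equal δ_free.
So P = δ_free / [L/(AE) + 1/k] = 1.618 / [ 1725/(925×206×10³) + 1/(35×10³) ].
P = 1.618 / 3.762×10⁻⁵ = 43000 N.
σ = P/A = 43000/925 = 46.49 MPa.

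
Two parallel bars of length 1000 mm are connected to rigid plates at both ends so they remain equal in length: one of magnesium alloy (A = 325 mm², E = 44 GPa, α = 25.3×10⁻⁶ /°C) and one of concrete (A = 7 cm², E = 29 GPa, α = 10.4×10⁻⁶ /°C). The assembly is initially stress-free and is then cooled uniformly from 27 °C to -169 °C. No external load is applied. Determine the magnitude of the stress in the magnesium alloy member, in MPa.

The magnesium alloy has the larger α, so on cooling it would change length more than the concrete if both were free. The rigid plates force a common final length, so the magnesium alloy is put into tension and the concrete into compression, with equal and opposite forces P (no external load).
Compatibility of the two members (thermal + elastic change equal): (α₁ − α₂)ΔT = P·[1/(A₁E₁) + 1/(A₂E₂)].
|α₁ − α₂|·ΔT = 14.9×10⁻⁶ × 196 = 0.00292.
1/(A₁E₁) + 1/(A₂E₂) = 1/(325×44×10³) + 1/(700×29×10³) = 1.192×10⁻⁷ N⁻¹.
So P = 0.00292 / 1.192×10⁻⁷ = 24.5 kN.
σ_{magnesium alloy} = P/A₁ = 24500/325 = 75.39 MPa, tensile.

σ ≈ 75.4 MPa (tensile)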